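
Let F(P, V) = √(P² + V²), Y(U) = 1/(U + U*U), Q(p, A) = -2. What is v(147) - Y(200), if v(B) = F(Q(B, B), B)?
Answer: -1/40200 + √21613 ≈ 147.01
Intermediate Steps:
Y(U) = 1/(U + U²)
v(B) = √(4 + B²) (v(B) = √((-2)² + B²) = √(4 + B²))
v(147) - Y(200) = √(4 + 147²) - 1/(200*(1 + 200)) = √(4 + 21609) - 1/(200*201) = √21613 - 1/(200*201) = √21613 - 1*1/40200 = √21613 - 1/40200 = -1/40200 + √21613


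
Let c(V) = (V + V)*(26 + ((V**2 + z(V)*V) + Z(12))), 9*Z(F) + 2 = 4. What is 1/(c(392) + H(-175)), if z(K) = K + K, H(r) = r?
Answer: 9/3252943001 ≈ 2.7667e-9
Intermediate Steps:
Z(F) = 2/9 (Z(F) = -2/9 + (1/9)*4 = -2/9 + 4/9 = 2/9)
z(K) = 2*K
c(V) = 2*V*(236/9 + 3*V**2) (c(V) = (V + V)*(26 + ((V**2 + (2*V)*V) + 2/9)) = (2*V)*(26 + ((V**2 + 2*V**2) + 2/9)) = (2*V)*(26 + (3*V**2 + 2/9)) = (2*V)*(26 + (2/9 + 3*V**2)) = (2*V)*(236/9 + 3*V**2) = 2*V*(236/9 + 3*V**2))
1/(c(392) + H(-175)) = 1/((6*392**3 + (472/9)*392) - 175) = 1/((6*60236288 + 185024/9) - 175) = 1/((361417728 + 185024/9) - 175) = 1/(3252944576/9 - 175) = 1/(3252943001/9) = 9/3252943001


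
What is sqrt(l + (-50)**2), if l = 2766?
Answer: sqrt(5266) ≈ 72.567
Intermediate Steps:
sqrt(l + (-50)**2) = sqrt(2766 + (-50)**2) = sqrt(2766 + 2500) = sqrt(5266)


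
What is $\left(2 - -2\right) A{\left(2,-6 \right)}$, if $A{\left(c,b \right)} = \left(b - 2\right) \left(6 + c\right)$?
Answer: $-256$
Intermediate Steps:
$A{\left(c,b \right)} = \left(-2 + b\right) \left(6 + c\right)$
$\left(2 - -2\right) A{\left(2,-6 \right)} = \left(2 - -2\right) \left(-12 - 4 + 6 \left(-6\right) - 12\right) = \left(2 + 2\right) \left(-12 - 4 - 36 - 12\right) = 4 \left(-64\right) = -256$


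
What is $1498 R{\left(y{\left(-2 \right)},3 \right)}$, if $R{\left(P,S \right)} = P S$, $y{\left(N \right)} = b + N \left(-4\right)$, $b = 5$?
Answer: $58422$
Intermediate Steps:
$y{\left(N \right)} = 5 - 4 N$ ($y{\left(N \right)} = 5 + N \left(-4\right) = 5 - 4 N$)
$1498 R{\left(y{\left(-2 \right)},3 \right)} = 1498 \left(5 - -8\right) 3 = 1498 \left(5 + 8\right) 3 = 1498 \cdot 13 \cdot 3 = 1498 \cdot 39 = 58422$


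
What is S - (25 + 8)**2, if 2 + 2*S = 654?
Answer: -763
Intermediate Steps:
S = 326 (S = -1 + (1/2)*654 = -1 + 327 = 326)
S - (25 + 8)**2 = 326 - (25 + 8)**2 = 326 - 1*33**2 = 326 - 1*1089 = 326 - 1089 = -763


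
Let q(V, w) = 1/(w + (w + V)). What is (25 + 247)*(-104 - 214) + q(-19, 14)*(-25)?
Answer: -778489/9 ≈ -86499.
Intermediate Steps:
q(V, w) = 1/(V + 2*w) (q(V, w) = 1/(w + (V + w)) = 1/(V + 2*w))
(25 + 247)*(-104 - 214) + q(-19, 14)*(-25) = (25 + 247)*(-104 - 214) - 25/(-19 + 2*14) = 272*(-318) - 25/(-19 + 28) = -86496 - 25/9 = -778489/9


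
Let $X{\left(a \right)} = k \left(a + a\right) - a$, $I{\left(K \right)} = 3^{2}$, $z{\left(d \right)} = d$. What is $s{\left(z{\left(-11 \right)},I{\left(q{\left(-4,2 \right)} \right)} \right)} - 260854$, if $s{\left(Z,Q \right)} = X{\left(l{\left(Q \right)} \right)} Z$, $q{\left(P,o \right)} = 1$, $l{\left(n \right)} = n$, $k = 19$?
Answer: $-264517$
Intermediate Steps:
$I{\left(K \right)} = 9$
$X{\left(a \right)} = 37 a$ ($X{\left(a \right)} = 19 \left(a + a\right) - a = 19 \cdot 2 a - a = 38 a - a = 37 a$)
$s{\left(Z,Q \right)} = 37 Q Z$
$s{\left(z{\left(-11 \right)},I{\left(q{\left(-4,2 \right)} \right)} \right)} - 260854 = 37 \cdot 9 \left(-11\right) - 260854 = -3663 - 260854 = -264517$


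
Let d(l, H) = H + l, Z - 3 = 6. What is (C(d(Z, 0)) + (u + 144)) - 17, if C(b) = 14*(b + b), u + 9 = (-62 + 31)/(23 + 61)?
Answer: 31049/84 ≈ 369.63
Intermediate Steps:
Z = 9 (Z = 3 + 6 = 9)
u = -787/84 (u = -9 + (-62 + 31)/(23 + 61) = -9 - 31/84 = -787/84 ≈ -9.3690)
C(b) = 28*b (C(b) = 14*(2*b) = 28*b)
(C(d(Z, 0)) + (u + 144)) - 17 = (28*(0 + 9) + (-787/84 + 144)) - 17 = (28*9 + 11309/84) - 17 = (252 + 11309/84) - 17 = 32477/84 - 17 = 31049/84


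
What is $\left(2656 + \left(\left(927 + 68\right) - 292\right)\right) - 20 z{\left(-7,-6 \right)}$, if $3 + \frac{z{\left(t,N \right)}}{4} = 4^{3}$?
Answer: $-1521$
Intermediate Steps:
$z{\left(t,N \right)} = 244$ ($z{\left(t,N \right)} = -12 + 4 \cdot 4^{3} = -12 + 4 \cdot 64 = -12 + 256 = 244$)
$\left(2656 + \left(\left(927 + 68\right) - 292\right)\right) - 20 z{\left(-7,-6 \right)} = \left(2656 + \left(\left(927 + 68\right) - 292\right)\right) - 4880 = \left(2656 + \left(995 - 292\right)\right) - 4880 = \left(2656 + 703\right) - 4880 = 3359 - 4880 = -1521$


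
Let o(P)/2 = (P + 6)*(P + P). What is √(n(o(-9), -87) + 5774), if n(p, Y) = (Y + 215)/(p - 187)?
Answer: √36025422/79 ≈ 75.976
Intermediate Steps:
o(P) = 4*P*(6 + P) (o(P) = 2*((P + 6)*(P + P)) = 2*((6 + P)*(2*P)) = 2*(2*P*(6 + P)) = 4*P*(6 + P))
n(p, Y) = (215 + Y)/(-187 + p)
√(n(o(-9), -87) + 5774) = √((215 - 87)/(-187 + 4*(-9)*(6 - 9)) + 5774) = √(128/(-187 + 4*(-9)*(-3)) + 5774) = √(128/(-187 + 108) + 5774) = √(128/(-79) + 5774) = √(-1/79*128 + 5774) = √(-128/79 + 5774) = √(456018/79) = √36025422/79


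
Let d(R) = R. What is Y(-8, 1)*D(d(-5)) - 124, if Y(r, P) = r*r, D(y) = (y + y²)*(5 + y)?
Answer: -124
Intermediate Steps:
D(y) = (5 + y)*(y + y²)
Y(r, P) = r²
Y(-8, 1)*D(d(-5)) - 124 = (-8)²*(-5*(5 + (-5)² + 6*(-5))) - 124 = 64*(-5*(5 + 25 - 30)) - 124 = 64*(-5*0) - 124 = 64*0 - 124 = 0 - 124 = -124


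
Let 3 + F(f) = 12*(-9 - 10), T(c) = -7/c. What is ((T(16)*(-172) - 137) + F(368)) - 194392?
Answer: -778739/4 ≈ -1.9468e+5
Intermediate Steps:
F(f) = -231 (F(f) = -3 + 12*(-9 - 10) = -3 + 12*(-19) = -3 - 228 = -231)
((T(16)*(-172) - 137) + F(368)) - 194392 = ((-7/16*(-172) - 137) - 231) - 194392 = ((301/4 - 137) - 231) - 194392 = (-247/4 - 231) - 194392 = -1171/4 - 194392 = -778739/4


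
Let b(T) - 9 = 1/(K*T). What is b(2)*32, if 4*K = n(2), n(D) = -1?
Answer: 224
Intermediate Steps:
K = -¼ (K = (¼)*(-1) = -¼ ≈ -0.25000)
b(T) = 9 - 4/T (b(T) = 9 + 1/((-¼)*T) = 9 - 4/T)
b(2)*32 = (9 - 4/2)*32 = (9 - 4*½)*32 = (9 - 2)*32 = 7*32 = 224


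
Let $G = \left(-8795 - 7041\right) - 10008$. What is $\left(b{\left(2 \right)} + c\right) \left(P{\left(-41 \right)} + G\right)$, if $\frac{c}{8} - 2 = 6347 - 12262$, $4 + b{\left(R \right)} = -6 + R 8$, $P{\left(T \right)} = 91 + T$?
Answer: $1220004612$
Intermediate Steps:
$b{\left(R \right)} = -10 + 8 R$ ($b{\left(R \right)} = -4 + \left(-6 + R 8\right) = -4 + \left(-6 + 8 R\right) = -10 + 8 R$)
$G = -25844$ ($G = -15836 - 10008 = -25844$)
$c = -47304$ ($c = 16 + 8 \left(6347 - 12262\right) = 16 + 8 \left(-5915\right) = 16 - 47320 = -47304$)
$\left(b{\left(2 \right)} + c\right) \left(P{\left(-41 \right)} + G\right) = \left(\left(-10 + 8 \cdot 2\right) - 47304\right) \left(\left(91 - 41\right) - 25844\right) = \left(\left(-10 + 16\right) - 47304\right) \left(50 - 25844\right) = \left(6 - 47304\right) \left(-25794\right) = \left(-47298\right) \left(-25794\right) = 1220004612$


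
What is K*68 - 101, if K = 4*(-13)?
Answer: -3637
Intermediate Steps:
K = -52
K*68 - 101 = -52*68 - 101 = -3536 - 101 = -3637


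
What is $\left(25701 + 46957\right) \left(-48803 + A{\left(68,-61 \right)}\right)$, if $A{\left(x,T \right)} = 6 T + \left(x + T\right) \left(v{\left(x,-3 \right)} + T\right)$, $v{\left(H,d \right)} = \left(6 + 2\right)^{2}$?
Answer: $-3570995384$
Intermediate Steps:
$v{\left(H,d \right)} = 64$ ($v{\left(H,d \right)} = 8^{2} = 64$)
$A{\left(x,T \right)} = 6 T + \left(64 + T\right) \left(T + x\right)$ ($A{\left(x,T \right)} = 6 T + \left(x + T\right) \left(64 + T\right) = 6 T + \left(T + x\right) \left(64 + T\right) = 6 T + \left(64 + T\right) \left(T + x\right)$)
$\left(25701 + 46957\right) \left(-48803 + A{\left(68,-61 \right)}\right) = \left(25701 + 46957\right) \left(-48803 + \left(\left(-61\right)^{2} + 64 \cdot 68 + 70 \left(-61\right) - 4148\right)\right) = 72658 \left(-48803 + \left(3721 + 4352 - 4270 - 4148\right)\right) = 72658 \left(-48803 - 345\right) = 72658 \left(-49148\right) = -3570995384$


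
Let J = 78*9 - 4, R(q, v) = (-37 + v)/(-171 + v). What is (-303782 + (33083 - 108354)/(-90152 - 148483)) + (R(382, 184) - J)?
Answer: -944538544532/3102255 ≈ -3.0447e+5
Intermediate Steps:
R(q, v) = (-37 + v)/(-171 + v)
J = 698 (J = 702 - 4 = 698)
(-303782 + (33083 - 108354)/(-90152 - 148483)) + (R(382, 184) - J) = (-303782 + (33083 - 108354)/(-90152 - 148483)) + ((-37 + 184)/(-171 + 184) - 1*698) = (-303782 - 75271/(-238635)) + (147/13 - 698) = (-303782 - 75271*(-1/238635)) + ((1/13)*147 - 698) = (-303782 + 75271/238635) + (147/13 - 698) = -72492942299/238635 - 8927/13 = -944538544532/3102255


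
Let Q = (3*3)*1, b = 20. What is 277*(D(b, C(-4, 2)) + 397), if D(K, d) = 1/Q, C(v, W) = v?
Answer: 989998/9 ≈ 1.1000e+5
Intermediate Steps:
Q = 9 (Q = 9*1 = 9)
D(K, d) = ⅑ (D(K, d) = 1/9 = ⅑)
277*(D(b, C(-4, 2)) + 397) = 277*(⅑ + 397) = 277*(3574/9) = 989998/9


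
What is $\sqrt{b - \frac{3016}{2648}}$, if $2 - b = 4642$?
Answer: $\frac{i \sqrt{508487827}}{331} \approx 68.126 i$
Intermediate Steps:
$b = -4640$ ($b = 2 - 4642 = -4640$)
$\sqrt{b - \frac{3016}{2648}} = \sqrt{-4640 - \frac{3016}{2648}} = \sqrt{-4640 - \frac{377}{331}} = \sqrt{- \frac{1536217}{331}} = \frac{i \sqrt{508487827}}{331}$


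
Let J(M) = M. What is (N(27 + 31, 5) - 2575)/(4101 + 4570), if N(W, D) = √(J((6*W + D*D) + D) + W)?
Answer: -2575/8671 + 2*√109/8671 ≈ -0.29456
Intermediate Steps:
N(W, D) = √(D + D² + 7*W) (N(W, D) = √(((6*W + D*D) + D) + W) = √(((6*W + D²) + D) + W) = √(((D² + 6*W) + D) + W) = √((D + D² + 6*W) + W) = √(D + D² + 7*W))
(N(27 + 31, 5) - 2575)/(4101 + 4570) = (√(5 + 5² + 7*(27 + 31)) - 2575)/(4101 + 4570) = (√(5 + 25 + 7*58) - 2575)/8671 = (√(5 + 25 + 406) - 2575)*(1/8671) = (√436 - 2575)*(1/8671) = (2*√109 - 2575)*(1/8671) = (-2575 + 2*√109)*(1/8671) = -2575/8671 + 2*√109/8671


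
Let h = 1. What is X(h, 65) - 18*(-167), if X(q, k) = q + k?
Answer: 3072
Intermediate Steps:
X(q, k) = k + q
X(h, 65) - 18*(-167) = (65 + 1) - 18*(-167) = 66 + 3006 = 3072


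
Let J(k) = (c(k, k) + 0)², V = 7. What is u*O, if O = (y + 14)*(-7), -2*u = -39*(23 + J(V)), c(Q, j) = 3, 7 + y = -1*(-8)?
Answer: -65520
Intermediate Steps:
y = 1 (y = -7 - 1*(-8) = -7 + 8 = 1)
J(k) = 9 (J(k) = (3 + 0)² = 3² = 9)
u = 624 (u = -(-39)*(23 + 9)/2 = -(-39)*32/2 = -½*(-1248) = 624)
O = -105 (O = (1 + 14)*(-7) = 15*(-7) = -105)
u*O = 624*(-105) = -65520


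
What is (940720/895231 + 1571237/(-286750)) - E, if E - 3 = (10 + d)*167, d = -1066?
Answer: 45268972153137503/256707489250 ≈ 1.7634e+5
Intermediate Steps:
E = -176349 (E = 3 + (10 - 1066)*167 = 3 - 1056*167 = 3 - 176352 = -176349)
(940720/895231 + 1571237/(-286750)) - E = (940720/895231 + 1571237/(-286750)) - 1*(-176349) = (940720*(1/895231) + 1571237*(-1/286750)) + 176349 = (940720/895231 - 1571237/286750) + 176349 = -1136868610747/256707489250 + 176349 = 45268972153137503/256707489250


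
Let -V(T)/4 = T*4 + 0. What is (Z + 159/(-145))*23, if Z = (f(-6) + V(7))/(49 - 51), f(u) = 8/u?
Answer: 555979/435 ≈ 1278.1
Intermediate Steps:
V(T) = -16*T (V(T) = -4*(T*4 + 0) = -4*(4*T + 0) = -16*T)
Z = 170/3 (Z = (8/(-6) - 16*7)/(49 - 51) = (8*(-⅙) - 112)/(-2) = (-4/3 - 112)*(-½) = -340/3*(-½) = 170/3 ≈ 56.667)
(Z + 159/(-145))*23 = (170/3 + 159/(-145))*23 = (170/3 + 159*(-1/145))*23 = (170/3 - 159/145)*23 = (24173/435)*23 = 555979/435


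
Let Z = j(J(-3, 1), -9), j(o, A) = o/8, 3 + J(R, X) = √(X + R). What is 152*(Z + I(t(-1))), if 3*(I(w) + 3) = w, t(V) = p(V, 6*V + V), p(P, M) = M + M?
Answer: -3667/3 + 19*I*√2 ≈ -1222.3 + 26.87*I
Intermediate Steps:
p(P, M) = 2*M
t(V) = 14*V (t(V) = 2*(6*V + V) = 2*(7*V) = 14*V)
J(R, X) = -3 + √(R + X) (J(R, X) = -3 + √(X + R) = -3 + √(R + X))
j(o, A) = o/8 (j(o, A) = o*(⅛) = o/8)
Z = -3/8 + I*√2/8 (Z = (-3 + √(-3 + 1))/8 = (-3 + √(-2))/8 = (-3 + I*√2)/8 = -3/8 + I*√2/8 ≈ -0.375 + 0.17678*I)
I(w) = -3 + w/3
152*(Z + I(t(-1))) = 152*((-3/8 + I*√2/8) + (-3 + (14*(-1))/3)) = 152*((-3/8 + I*√2/8) + (-3 + (⅓)*(-14))) = 152*((-3/8 + I*√2/8) + (-3 - 14/3)) = 152*((-3/8 + I*√2/8) - 23/3) = 152*(-193/24 + I*√2/8) = -3667/3 + 19*I*√2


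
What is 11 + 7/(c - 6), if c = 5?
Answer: 4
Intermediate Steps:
11 + 7/(c - 6) = 11 + 7/(5 - 6) = 11 + 7/(-1) = 11 + 7*(-1) = 11 - 7 = 4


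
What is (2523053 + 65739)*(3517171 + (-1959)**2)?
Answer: 19040182018784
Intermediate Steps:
(2523053 + 65739)*(3517171 + (-1959)**2) = 2588792*(3517171 + 3837681) = 2588792*7354852 = 19040182018784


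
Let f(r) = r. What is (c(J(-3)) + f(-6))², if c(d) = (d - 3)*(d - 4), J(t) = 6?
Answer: 0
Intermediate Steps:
c(d) = (-4 + d)*(-3 + d) (c(d) = (-3 + d)*(-4 + d) = (-4 + d)*(-3 + d))
(c(J(-3)) + f(-6))² = ((12 + 6² - 7*6) - 6)² = ((12 + 36 - 42) - 6)² = (6 - 6)² = 0² = 0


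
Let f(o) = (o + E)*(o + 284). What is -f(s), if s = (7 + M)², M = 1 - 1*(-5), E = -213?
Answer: 19932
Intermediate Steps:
M = 6 (M = 1 + 5 = 6)
s = 169 (s = (7 + 6)² = 13² = 169)
f(o) = (-213 + o)*(284 + o) (f(o) = (o - 213)*(o + 284) = (-213 + o)*(284 + o))
-f(s) = -(-60492 + 169² + 71*169) = -(-60492 + 28561 + 11999) = -1*(-19932) = 19932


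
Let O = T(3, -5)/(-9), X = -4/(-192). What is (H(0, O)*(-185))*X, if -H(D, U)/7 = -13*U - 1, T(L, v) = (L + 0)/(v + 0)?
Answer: -1813/36 ≈ -50.361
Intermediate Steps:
T(L, v) = L/v
X = 1/48 (X = -4*(-1/192) = 1/48 ≈ 0.020833)
O = 1/15 (O = (3/(-5))/(-9) = (3*(-⅕))*(-⅑) = -⅗*(-⅑) = 1/15 ≈ 0.066667)
H(D, U) = 7 + 91*U (H(D, U) = -7*(-13*U - 1) = -7*(-1 - 13*U) = 7 + 91*U)
(H(0, O)*(-185))*X = ((7 + 91*(1/15))*(-185))*(1/48) = ((7 + 91/15)*(-185))*(1/48) = ((196/15)*(-185))*(1/48) = -7252/3*1/48 = -1813/36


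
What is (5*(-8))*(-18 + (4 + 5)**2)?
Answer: -2520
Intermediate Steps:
(5*(-8))*(-18 + (4 + 5)**2) = -40*(-18 + 9**2) = -40*(-18 + 81) = -40*63 = -2520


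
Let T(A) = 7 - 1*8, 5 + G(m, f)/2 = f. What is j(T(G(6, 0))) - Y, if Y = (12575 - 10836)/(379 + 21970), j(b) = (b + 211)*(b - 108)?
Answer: -511570349/22349 ≈ -22890.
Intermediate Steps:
G(m, f) = -10 + 2*f
T(A) = -1 (T(A) = 7 - 8 = -1)
j(b) = (-108 + b)*(211 + b) (j(b) = (211 + b)*(-108 + b) = (-108 + b)*(211 + b))
Y = 1739/22349 ≈ 0.077811
j(T(G(6, 0))) - Y = (-22788 + (-1)**2 + 103*(-1)) - 1*1739/22349 = (-22788 + 1 - 103) - 1739/22349 = -22890 - 1739/22349 = -511570349/22349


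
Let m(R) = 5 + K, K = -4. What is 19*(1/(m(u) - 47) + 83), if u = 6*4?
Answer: 72523/46 ≈ 1576.6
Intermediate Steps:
u = 24
m(R) = 1 (m(R) = 5 - 4 = 1)
19*(1/(m(u) - 47) + 83) = 19*(1/(1 - 47) + 83) = 19*(1/(-46) + 83) = 19*(-1/46 + 83) = 19*(3817/46) = 72523/46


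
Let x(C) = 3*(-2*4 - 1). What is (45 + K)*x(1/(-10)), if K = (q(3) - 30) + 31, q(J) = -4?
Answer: -1134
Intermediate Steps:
K = -3 (K = (-4 - 30) + 31 = -34 + 31 = -3)
x(C) = -27 (x(C) = 3*(-8 - 1) = 3*(-9) = -27)
(45 + K)*x(1/(-10)) = (45 - 3)*(-27) = 42*(-27) = -1134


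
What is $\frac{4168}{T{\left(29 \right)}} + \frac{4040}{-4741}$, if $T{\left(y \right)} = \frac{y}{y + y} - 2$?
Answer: $- \frac{39533096}{14223} \approx -2779.5$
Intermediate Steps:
$T{\left(y \right)} = - \frac{3}{2}$ ($T{\left(y \right)} = \frac{y}{2 y} - 2 = y \frac{1}{2 y} - 2 = \frac{1}{2} - 2 = - \frac{3}{2}$)
$\frac{4168}{T{\left(29 \right)}} + \frac{4040}{-4741} = \frac{4168}{- \frac{3}{2}} + \frac{4040}{-4741} = 4168 \left(- \frac{2}{3}\right) + 4040 \left(- \frac{1}{4741}\right) = - \frac{8336}{3} - \frac{4040}{4741} = - \frac{39533096}{14223}$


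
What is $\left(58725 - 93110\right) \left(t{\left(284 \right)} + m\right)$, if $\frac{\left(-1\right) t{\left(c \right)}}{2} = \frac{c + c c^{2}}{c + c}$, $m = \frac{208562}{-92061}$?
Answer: $\frac{255328315192015}{92061} \approx 2.7735 \cdot 10^{9}$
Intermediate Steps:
$m = - \frac{208562}{92061}$ ($m = 208562 \left(- \frac{1}{92061}\right) = - \frac{208562}{92061} \approx -2.2655$)
$t{\left(c \right)} = - \frac{c + c^{3}}{c}$ ($t{\left(c \right)} = - 2 \frac{c + c c^{2}}{c + c} = - 2 \frac{c + c^{3}}{2 c} = - \frac{c + c^{3}}{c}$)
$\left(58725 - 93110\right) \left(t{\left(284 \right)} + m\right) = \left(58725 - 93110\right) \left(\left(-1 - 284^{2}\right) - \frac{208562}{92061}\right) = - 34385 \left(\left(-1 - 80656\right) - \frac{208562}{92061}\right) = - 34385 \left(-80657 - \frac{208562}{92061}\right) = \left(-34385\right) \left(- \frac{7425572639}{92061}\right) = \frac{255328315192015}{92061}$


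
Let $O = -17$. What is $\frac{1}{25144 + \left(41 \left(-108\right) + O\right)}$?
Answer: $\frac{1}{20699} \approx 4.8311 \cdot 10^{-5}$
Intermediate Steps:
$\frac{1}{25144 + \left(41 \left(-108\right) + O\right)} = \frac{1}{25144 + \left(41 \left(-108\right) - 17\right)} = \frac{1}{25144 - 4445} = \frac{1}{20699}$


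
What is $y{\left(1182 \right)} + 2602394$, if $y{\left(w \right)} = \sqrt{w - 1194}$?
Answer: $2602394 + 2 i \sqrt{3} \approx 2.6024 \cdot 10^{6} + 3.4641 i$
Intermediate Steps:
$y{\left(w \right)} = \sqrt{-1194 + w}$
$y{\left(1182 \right)} + 2602394 = \sqrt{-1194 + 1182} + 2602394 = \sqrt{-12} + 2602394 = 2 i \sqrt{3} + 2602394 = 2602394 + 2 i \sqrt{3}$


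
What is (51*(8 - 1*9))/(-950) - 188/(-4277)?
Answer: 8441/86450 ≈ 0.097640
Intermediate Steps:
(51*(8 - 1*9))/(-950) - 188/(-4277) = (51*(8 - 9))*(-1/950) - 188*(-1/4277) = (51*(-1))*(-1/950) + 4/91 = -51*(-1/950) + 4/91 = 51/950 + 4/91 = 8441/86450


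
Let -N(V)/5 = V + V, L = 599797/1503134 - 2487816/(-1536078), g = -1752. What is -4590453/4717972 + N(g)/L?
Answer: 908724934731823173585/104713272001819132 ≈ 8678.2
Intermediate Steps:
L = 776809298585/384821844742 (L = 599797*(1/1503134) - 2487816*(-1/1536078) = 599797/1503134 + 414636/256013 = 776809298585/384821844742 ≈ 2.0186)
N(V) = -10*V (N(V) = -5*(V + V) = -10*V)
-4590453/4717972 + N(g)/L = -4590453/4717972 + (-10*(-1752))/(776809298585/384821844742) = -4590453*1/4717972 + 17520*(384821844742/776809298585) = -655779/673996 + 1348415743975968/155361859717 = 908724934731823173585/104713272001819132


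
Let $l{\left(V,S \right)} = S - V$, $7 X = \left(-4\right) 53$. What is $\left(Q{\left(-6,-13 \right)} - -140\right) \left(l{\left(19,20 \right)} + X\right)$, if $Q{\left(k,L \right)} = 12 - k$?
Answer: $- \frac{32390}{7} \approx -4627.1$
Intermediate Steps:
$X = - \frac{212}{7}$ ($X = \frac{\left(-4\right) 53}{7} = \frac{1}{7} \left(-212\right) = - \frac{212}{7} \approx -30.286$)
$\left(Q{\left(-6,-13 \right)} - -140\right) \left(l{\left(19,20 \right)} + X\right) = \left(\left(12 - -6\right) - -140\right) \left(\left(20 - 19\right) - \frac{212}{7}\right) = \left(\left(12 + 6\right) + 140\right) \left(\left(20 - 19\right) - \frac{212}{7}\right) = \left(18 + 140\right) \left(1 - \frac{212}{7}\right) = 158 \left(- \frac{205}{7}\right) = - \frac{32390}{7}$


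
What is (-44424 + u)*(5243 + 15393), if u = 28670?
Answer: -325099544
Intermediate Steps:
(-44424 + u)*(5243 + 15393) = (-44424 + 28670)*(5243 + 15393) = -15754*20636 = -325099544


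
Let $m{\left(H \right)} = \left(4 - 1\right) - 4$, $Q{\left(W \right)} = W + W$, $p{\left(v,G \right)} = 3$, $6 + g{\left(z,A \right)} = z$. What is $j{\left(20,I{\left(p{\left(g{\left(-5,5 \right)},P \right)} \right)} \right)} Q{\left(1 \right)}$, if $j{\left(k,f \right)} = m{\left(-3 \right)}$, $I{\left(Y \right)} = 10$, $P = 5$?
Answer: $-2$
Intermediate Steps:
$g{\left(z,A \right)} = -6 + z$
$Q{\left(W \right)} = 2 W$
$m{\left(H \right)} = -1$ ($m{\left(H \right)} = 3 - 4 = -1$)
$j{\left(k,f \right)} = -1$
$j{\left(20,I{\left(p{\left(g{\left(-5,5 \right)},P \right)} \right)} \right)} Q{\left(1 \right)} = - 2 \cdot 1 = \left(-1\right) 2 = -2$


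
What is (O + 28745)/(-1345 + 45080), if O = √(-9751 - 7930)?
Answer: 5749/8747 + I*√17681/43735 ≈ 0.65725 + 0.0030404*I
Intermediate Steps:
O = I*√17681 (O = √(-17681) = I*√17681 ≈ 132.97*I)
(O + 28745)/(-1345 + 45080) = (I*√17681 + 28745)/(-1345 + 45080) = (28745 + I*√17681)/43735 = (28745 + I*√17681)*(1/43735) = 5749/8747 + I*√17681/43735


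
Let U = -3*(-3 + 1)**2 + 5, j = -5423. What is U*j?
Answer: 37961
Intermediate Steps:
U = -7 (U = -3*(-2)**2 + 5 = -3*4 + 5 = -12 + 5 = -7)
U*j = -7*(-5423) = 37961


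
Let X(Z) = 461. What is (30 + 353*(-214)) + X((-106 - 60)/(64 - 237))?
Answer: -75051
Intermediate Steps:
(30 + 353*(-214)) + X((-106 - 60)/(64 - 237)) = (30 + 353*(-214)) + 461 = (30 - 75542) + 461 = -75512 + 461 = -75051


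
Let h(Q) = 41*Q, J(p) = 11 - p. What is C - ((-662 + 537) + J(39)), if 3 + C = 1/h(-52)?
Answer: 319799/2132 ≈ 150.00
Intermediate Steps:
C = -6397/2132 (C = -3 + 1/(41*(-52)) = -3 + 1/(-2132) = -3 - 1/2132 = -6397/2132 ≈ -3.0005)
C - ((-662 + 537) + J(39)) = -6397/2132 - ((-662 + 537) + (11 - 1*39)) = -6397/2132 - (-125 + (11 - 39)) = -6397/2132 - (-125 - 28) = -6397/2132 - 1*(-153) = -6397/2132 + 153 = 319799/2132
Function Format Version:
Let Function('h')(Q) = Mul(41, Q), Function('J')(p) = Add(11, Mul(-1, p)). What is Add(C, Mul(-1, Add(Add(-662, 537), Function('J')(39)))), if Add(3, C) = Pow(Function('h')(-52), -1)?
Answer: Rational(319799, 2132) ≈ 150.00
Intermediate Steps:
C = Rational(-6397, 2132) (C = Add(-3, Pow(Mul(41, -52), -1)) = Add(-3, Pow(-2132, -1)) = Add(-3, Rational(-1, 2132)) = Rational(-6397, 2132) ≈ -3.0005)
Add(C, Mul(-1, Add(Add(-662, 537), Function('J')(39)))) = Add(Rational(-6397, 2132), Mul(-1, Add(Add(-662, 537), Add(11, Mul(-1, 39))))) = Add(Rational(-6397, 2132), Mul(-1, Add(-125, Add(11, -39)))) = Add(Rational(-6397, 2132), Mul(-1, Add(-125, -28))) = Add(Rational(-6397, 2132), Mul(-1, -153)) = Add(Rational(-6397, 2132), 153) = Rational(319799, 2132)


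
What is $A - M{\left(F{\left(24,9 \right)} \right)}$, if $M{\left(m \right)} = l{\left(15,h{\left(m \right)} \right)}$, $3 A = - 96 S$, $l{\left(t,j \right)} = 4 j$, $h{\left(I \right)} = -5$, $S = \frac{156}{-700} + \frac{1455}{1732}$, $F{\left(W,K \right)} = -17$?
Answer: $\frac{18884}{75775} \approx 0.24921$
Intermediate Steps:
$S = \frac{187077}{303100}$ ($S = 156 \left(- \frac{1}{700}\right) + 1455 \cdot \frac{1}{1732} = - \frac{39}{175} + \frac{1455}{1732} = \frac{187077}{303100} \approx 0.61721$)
$A = - \frac{1496616}{75775}$ ($A = \frac{\left(-96\right) \frac{187077}{303100}}{3} = \frac{1}{3} \left(- \frac{4489848}{75775}\right) = - \frac{1496616}{75775} \approx -19.751$)
$M{\left(m \right)} = -20$ ($M{\left(m \right)} = 4 \left(-5\right) = -20$)
$A - M{\left(F{\left(24,9 \right)} \right)} = - \frac{1496616}{75775} - -20 = - \frac{1496616}{75775} + 20 = \frac{18884}{75775}$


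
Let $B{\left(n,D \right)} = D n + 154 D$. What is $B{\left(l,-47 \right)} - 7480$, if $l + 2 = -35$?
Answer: $-12979$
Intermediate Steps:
$l = -37$ ($l = -2 - 35 = -37$)
$B{\left(n,D \right)} = 154 D + D n$
$B{\left(l,-47 \right)} - 7480 = - 47 \left(154 - 37\right) - 7480 = \left(-47\right) 117 - 7480 = -5499 - 7480 = -12979$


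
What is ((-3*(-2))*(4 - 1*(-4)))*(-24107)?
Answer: -1157136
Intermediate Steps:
((-3*(-2))*(4 - 1*(-4)))*(-24107) = (6*(4 + 4))*(-24107) = (6*8)*(-24107) = 48*(-24107) = -1157136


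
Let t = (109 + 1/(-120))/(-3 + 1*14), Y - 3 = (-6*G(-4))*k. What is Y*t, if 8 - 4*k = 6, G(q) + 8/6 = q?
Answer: 22591/120 ≈ 188.26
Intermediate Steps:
G(q) = -4/3 + q
k = 1/2 (k = 2 - 1/4*6 = 2 - 3/2 = 1/2 ≈ 0.50000)
Y = 19 (Y = 3 - 6*(-4/3 - 4)*(1/2) = 3 - 6*(-16/3)*(1/2) = 3 + 32*(1/2) = 3 + 16 = 19)
t = 1189/120 (t = (109 - 1/120)/(-3 + 14) = (13079/120)/11 = (13079/120)*(1/11) = 1189/120 ≈ 9.9083)
Y*t = 19*(1189/120) = 22591/120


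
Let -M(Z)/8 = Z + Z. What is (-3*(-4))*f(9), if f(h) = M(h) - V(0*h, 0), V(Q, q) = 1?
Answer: -1740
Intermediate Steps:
M(Z) = -16*Z (M(Z) = -8*(Z + Z) = -16*Z)
f(h) = -1 - 16*h (f(h) = -16*h - 1*1 = -16*h - 1 = -1 - 16*h)
(-3*(-4))*f(9) = (-3*(-4))*(-1 - 16*9) = 12*(-1 - 144) = 12*(-145) = -1740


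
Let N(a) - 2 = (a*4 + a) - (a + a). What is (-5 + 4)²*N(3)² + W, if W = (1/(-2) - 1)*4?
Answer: 115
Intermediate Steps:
N(a) = 2 + 3*a (N(a) = 2 + ((a*4 + a) - (a + a)) = 2 + ((4*a + a) - 2*a) = 2 + (5*a - 2*a) = 2 + 3*a)
W = -6 (W = (-½ - 1)*4 = -3/2*4 = -6)
(-5 + 4)²*N(3)² + W = (-5 + 4)²*(2 + 3*3)² - 6 = (-1)²*(2 + 9)² - 6 = 1*11² - 6 = 1*121 - 6 = 121 - 6 = 115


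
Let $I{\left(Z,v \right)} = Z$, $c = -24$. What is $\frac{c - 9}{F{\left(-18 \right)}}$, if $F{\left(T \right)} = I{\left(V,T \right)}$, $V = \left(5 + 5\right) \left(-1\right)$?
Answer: $\frac{33}{10} \approx 3.3$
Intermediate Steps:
$V = -10$ ($V = 10 \left(-1\right) = -10$)
$F{\left(T \right)} = -10$
$\frac{c - 9}{F{\left(-18 \right)}} = \frac{-24 - 9}{-10} = \left(-24 - 9\right) \left(- \frac{1}{10}\right) = \left(-33\right) \left(- \frac{1}{10}\right) = \frac{33}{10}$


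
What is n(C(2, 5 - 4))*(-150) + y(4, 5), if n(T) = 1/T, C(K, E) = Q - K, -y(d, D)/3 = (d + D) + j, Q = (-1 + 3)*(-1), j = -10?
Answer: 81/2 ≈ 40.500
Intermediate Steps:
Q = -2 (Q = 2*(-1) = -2)
y(d, D) = 30 - 3*D - 3*d (y(d, D) = -3*((d + D) - 10) = -3*((D + d) - 10) = -3*(-10 + D + d) = 30 - 3*D - 3*d)
C(K, E) = -2 - K
n(C(2, 5 - 4))*(-150) + y(4, 5) = -150/(-2 - 1*2) + (30 - 3*5 - 3*4) = -150/(-2 - 2) + (30 - 15 - 12) = -150/(-4) + 3 = -¼*(-150) + 3 = 75/2 + 3 = 81/2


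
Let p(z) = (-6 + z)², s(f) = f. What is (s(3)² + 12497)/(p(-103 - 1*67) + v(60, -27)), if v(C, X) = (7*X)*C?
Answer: 6253/9818 ≈ 0.63689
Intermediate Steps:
v(C, X) = 7*C*X
(s(3)² + 12497)/(p(-103 - 1*67) + v(60, -27)) = (3² + 12497)/((-6 + (-103 - 1*67))² + 7*60*(-27)) = (9 + 12497)/((-6 + (-103 - 67))² - 11340) = 12506/((-6 - 170)² - 11340) = 12506/((-176)² - 11340) = 12506/(30976 - 11340) = 12506/19636 = 12506*(1/19636) = 6253/9818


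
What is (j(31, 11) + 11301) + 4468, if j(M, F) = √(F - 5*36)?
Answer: 15769 + 13*I ≈ 15769.0 + 13.0*I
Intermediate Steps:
j(M, F) = √(-180 + F) (j(M, F) = √(F - 180) = √(-180 + F))
(j(31, 11) + 11301) + 4468 = (√(-180 + 11) + 11301) + 4468 = (√(-169) + 11301) + 4468 = (13*I + 11301) + 4468 = (11301 + 13*I) + 4468 = 15769 + 13*I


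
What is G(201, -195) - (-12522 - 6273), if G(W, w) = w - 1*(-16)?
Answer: 18616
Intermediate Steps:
G(W, w) = 16 + w (G(W, w) = w + 16 = 16 + w)
G(201, -195) - (-12522 - 6273) = (16 - 195) - (-12522 - 6273) = -179 - 1*(-18795) = -179 + 18795 = 18616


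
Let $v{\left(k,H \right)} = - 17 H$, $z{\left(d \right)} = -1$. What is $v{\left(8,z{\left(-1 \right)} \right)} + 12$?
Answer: $29$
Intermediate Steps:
$v{\left(8,z{\left(-1 \right)} \right)} + 12 = \left(-17\right) \left(-1\right) + 12 = 17 + 12 = 29$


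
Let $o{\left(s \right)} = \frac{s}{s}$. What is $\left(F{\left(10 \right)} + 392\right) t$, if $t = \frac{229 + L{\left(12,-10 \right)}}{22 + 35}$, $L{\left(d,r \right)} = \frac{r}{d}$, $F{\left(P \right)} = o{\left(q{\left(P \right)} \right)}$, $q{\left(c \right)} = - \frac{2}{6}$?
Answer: $\frac{179339}{114} \approx 1573.1$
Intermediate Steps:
$q{\left(c \right)} = - \frac{1}{3}$ ($q{\left(c \right)} = \left(-2\right) \frac{1}{6} = - \frac{1}{3}$)
$o{\left(s \right)} = 1$
$F{\left(P \right)} = 1$
$t = \frac{1369}{342}$ ($t = \frac{229 - \frac{10}{12}}{22 + 35} = \frac{229 - \frac{5}{6}}{57} = \left(229 - \frac{5}{6}\right) \frac{1}{57} = \frac{1369}{6} \cdot \frac{1}{57} = \frac{1369}{342} \approx 4.0029$)
$\left(F{\left(10 \right)} + 392\right) t = \left(1 + 392\right) \frac{1369}{342} = 393 \cdot \frac{1369}{342} = \frac{179339}{114}$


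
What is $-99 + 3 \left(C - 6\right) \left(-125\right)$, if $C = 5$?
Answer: $276$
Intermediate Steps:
$-99 + 3 \left(C - 6\right) \left(-125\right) = -99 + 3 \left(5 - 6\right) \left(-125\right) = -99 + 3 \left(-1\right) \left(-125\right) = -99 - -375 = -99 + 375 = 276$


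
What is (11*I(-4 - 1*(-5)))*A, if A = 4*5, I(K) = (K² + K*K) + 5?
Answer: 1540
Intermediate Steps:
I(K) = 5 + 2*K² (I(K) = (K² + K²) + 5 = 2*K² + 5 = 5 + 2*K²)
A = 20
(11*I(-4 - 1*(-5)))*A = (11*(5 + 2*(-4 - 1*(-5))²))*20 = (11*(5 + 2*(-4 + 5)²))*20 = (11*(5 + 2*1²))*20 = (11*(5 + 2*1))*20 = (11*(5 + 2))*20 = (11*7)*20 = 77*20 = 1540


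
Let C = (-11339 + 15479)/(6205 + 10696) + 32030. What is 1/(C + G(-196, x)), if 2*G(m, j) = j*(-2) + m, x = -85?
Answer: 16901/541123457 ≈ 3.1233e-5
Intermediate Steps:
G(m, j) = m/2 - j (G(m, j) = (j*(-2) + m)/2 = (-2*j + m)/2 = (m - 2*j)/2 = m/2 - j)
C = 541343170/16901 (C = 4140/16901 + 32030 = 541343170/16901 ≈ 32030.)
1/(C + G(-196, x)) = 1/(541343170/16901 + ((1/2)*(-196) - 1*(-85))) = 1/(541343170/16901 + (-98 + 85)) = 1/(541343170/16901 - 13) = 1/(541123457/16901) = 16901/541123457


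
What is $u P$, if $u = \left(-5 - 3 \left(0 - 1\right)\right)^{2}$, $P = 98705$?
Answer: $394820$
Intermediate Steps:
$u = 4$ ($u = \left(-5 - -3\right)^{2} = \left(-5 + 3\right)^{2} = \left(-2\right)^{2} = 4$)
$u P = 4 \cdot 98705 = 394820$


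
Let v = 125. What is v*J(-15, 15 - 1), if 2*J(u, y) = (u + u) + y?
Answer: -1000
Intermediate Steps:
J(u, y) = u + y/2 (J(u, y) = ((u + u) + y)/2 = (2*u + y)/2 = (y + 2*u)/2 = u + y/2)
v*J(-15, 15 - 1) = 125*(-15 + (15 - 1)/2) = 125*(-15 + (1/2)*14) = 125*(-15 + 7) = 125*(-8) = -1000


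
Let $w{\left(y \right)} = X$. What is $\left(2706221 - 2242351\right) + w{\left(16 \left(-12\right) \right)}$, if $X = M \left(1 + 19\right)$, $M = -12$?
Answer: $463630$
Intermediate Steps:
$X = -240$ ($X = - 12 \left(1 + 19\right) = \left(-12\right) 20 = -240$)
$w{\left(y \right)} = -240$
$\left(2706221 - 2242351\right) + w{\left(16 \left(-12\right) \right)} = \left(2706221 - 2242351\right) - 240 = 463870 - 240 = 463630$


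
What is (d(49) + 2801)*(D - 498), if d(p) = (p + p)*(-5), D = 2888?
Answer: 5523290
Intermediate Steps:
d(p) = -10*p (d(p) = (2*p)*(-5) = -10*p)
(d(49) + 2801)*(D - 498) = (-10*49 + 2801)*(2888 - 498) = (-490 + 2801)*2390 = 2311*2390 = 5523290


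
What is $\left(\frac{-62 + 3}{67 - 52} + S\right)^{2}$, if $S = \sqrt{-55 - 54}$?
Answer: $\frac{\left(-59 + 15 i \sqrt{109}\right)^{2}}{225} \approx -93.529 - 82.13 i$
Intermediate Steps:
$S = i \sqrt{109}$ ($S = \sqrt{-109} = i \sqrt{109} \approx 10.44 i$)
$\left(\frac{-62 + 3}{67 - 52} + S\right)^{2} = \left(\frac{-62 + 3}{67 - 52} + i \sqrt{109}\right)^{2} = \left(- \frac{59}{15} + i \sqrt{109}\right)^{2}$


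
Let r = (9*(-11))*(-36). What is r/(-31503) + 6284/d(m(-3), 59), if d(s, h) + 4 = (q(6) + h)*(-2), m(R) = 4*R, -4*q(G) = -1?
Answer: -132267628/2572745 ≈ -51.411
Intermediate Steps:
q(G) = ¼ (q(G) = -¼*(-1) = ¼)
d(s, h) = -9/2 - 2*h (d(s, h) = -4 + (¼ + h)*(-2) = -4 + (-½ - 2*h) = -9/2 - 2*h)
r = 3564 (r = -99*(-36) = 3564)
r/(-31503) + 6284/d(m(-3), 59) = 3564/(-31503) + 6284/(-9/2 - 2*59) = 3564*(-1/31503) + 6284/(-9/2 - 118) = -1188/10501 + 6284/(-245/2) = -1188/10501 + 6284*(-2/245) = -1188/10501 - 12568/245 = -132267628/2572745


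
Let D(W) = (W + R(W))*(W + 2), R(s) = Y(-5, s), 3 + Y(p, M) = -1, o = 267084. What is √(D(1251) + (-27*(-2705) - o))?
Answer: √1368442 ≈ 1169.8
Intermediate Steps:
Y(p, M) = -4 (Y(p, M) = -3 - 1 = -4)
R(s) = -4
D(W) = (-4 + W)*(2 + W) (D(W) = (W - 4)*(W + 2) = (-4 + W)*(2 + W))
√(D(1251) + (-27*(-2705) - o)) = √((-8 + 1251² - 2*1251) + (-27*(-2705) - 1*267084)) = √((-8 + 1565001 - 2502) + (73035 - 267084)) = √(1562491 - 194049) = √1368442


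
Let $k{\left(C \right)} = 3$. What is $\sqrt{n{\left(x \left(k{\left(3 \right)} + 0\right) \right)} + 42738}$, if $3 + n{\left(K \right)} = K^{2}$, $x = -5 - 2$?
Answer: $2 \sqrt{10794} \approx 207.79$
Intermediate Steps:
$x = -7$
$n{\left(K \right)} = -3 + K^{2}$
$\sqrt{n{\left(x \left(k{\left(3 \right)} + 0\right) \right)} + 42738} = \sqrt{\left(-3 + \left(- 7 \left(3 + 0\right)\right)^{2}\right) + 42738} = \sqrt{\left(-3 + \left(\left(-7\right) 3\right)^{2}\right) + 42738} = \sqrt{\left(-3 + \left(-21\right)^{2}\right) + 42738} = \sqrt{\left(-3 + 441\right) + 42738} = \sqrt{438 + 42738} = \sqrt{43176} = 2 \sqrt{10794}$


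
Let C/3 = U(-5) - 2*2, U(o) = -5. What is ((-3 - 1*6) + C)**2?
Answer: 1296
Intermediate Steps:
C = -27 (C = 3*(-5 - 2*2) = 3*(-5 - 4) = 3*(-9) = -27)
((-3 - 1*6) + C)**2 = ((-3 - 1*6) - 27)**2 = ((-3 - 6) - 27)**2 = (-9 - 27)**2 = (-36)**2 = 1296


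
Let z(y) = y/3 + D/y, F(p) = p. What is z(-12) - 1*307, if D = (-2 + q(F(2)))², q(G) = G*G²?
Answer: -314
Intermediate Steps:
q(G) = G³
D = 36 (D = (-2 + 2³)² = (-2 + 8)² = 6² = 36)
z(y) = 36/y + y/3 (z(y) = y/3 + 36/y = 36/y + y/3)
z(-12) - 1*307 = (36/(-12) + (⅓)*(-12)) - 1*307 = (36*(-1/12) - 4) - 307 = (-3 - 4) - 307 = -7 - 307 = -314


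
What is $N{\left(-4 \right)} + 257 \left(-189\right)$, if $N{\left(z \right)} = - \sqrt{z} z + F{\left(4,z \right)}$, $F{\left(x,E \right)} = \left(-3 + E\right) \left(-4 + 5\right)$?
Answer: $-48580 + 8 i \approx -48580.0 + 8.0 i$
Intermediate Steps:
$F{\left(x,E \right)} = -3 + E$ ($F{\left(x,E \right)} = \left(-3 + E\right) 1 = -3 + E$)
$N{\left(z \right)} = -3 + z - z^{\frac{3}{2}}$ ($N{\left(z \right)} = - \sqrt{z} z + \left(-3 + z\right) = - z^{\frac{3}{2}} + \left(-3 + z\right) = -3 + z - z^{\frac{3}{2}}$)
$N{\left(-4 \right)} + 257 \left(-189\right) = \left(-3 - 4 - \left(-4\right)^{\frac{3}{2}}\right) + 257 \left(-189\right) = \left(-3 - 4 - - 8 i\right) - 48573 = \left(-3 - 4 + 8 i\right) - 48573 = \left(-7 + 8 i\right) - 48573 = -48580 + 8 i$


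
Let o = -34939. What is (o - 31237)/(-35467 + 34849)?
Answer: 33088/309 ≈ 107.08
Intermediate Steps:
(o - 31237)/(-35467 + 34849) = (-34939 - 31237)/(-35467 + 34849) = -66176/(-618) = -66176*(-1/618) = 33088/309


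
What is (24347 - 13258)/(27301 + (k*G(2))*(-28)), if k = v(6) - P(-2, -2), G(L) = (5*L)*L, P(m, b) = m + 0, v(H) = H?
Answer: 11089/22821 ≈ 0.48591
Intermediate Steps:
P(m, b) = m
G(L) = 5*L²
k = 8 (k = 6 - 1*(-2) = 6 + 2 = 8)
(24347 - 13258)/(27301 + (k*G(2))*(-28)) = (24347 - 13258)/(27301 + (8*(5*2²))*(-28)) = 11089/(27301 + (8*(5*4))*(-28)) = 11089/(27301 + (8*20)*(-28)) = 11089/(27301 + 160*(-28)) = 11089/(27301 - 4480) = 11089/22821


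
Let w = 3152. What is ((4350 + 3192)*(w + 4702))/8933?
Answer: 59234868/8933 ≈ 6631.0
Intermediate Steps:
((4350 + 3192)*(w + 4702))/8933 = ((4350 + 3192)*(3152 + 4702))/8933 = (7542*7854)*(1/8933) = 59234868*(1/8933) = 59234868/8933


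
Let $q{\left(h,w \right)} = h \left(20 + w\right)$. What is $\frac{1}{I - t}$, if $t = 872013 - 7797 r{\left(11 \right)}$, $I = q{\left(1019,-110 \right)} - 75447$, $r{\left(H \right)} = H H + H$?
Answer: $- \frac{1}{9966} \approx -0.00010034$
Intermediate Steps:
$r{\left(H \right)} = H + H^{2}$ ($r{\left(H \right)} = H^{2} + H = H + H^{2}$)
$I = -167157$ ($I = 1019 \left(20 - 110\right) - 75447 = 1019 \left(-90\right) - 75447 = -91710 - 75447 = -167157$)
$t = -157191$ ($t = 872013 - 7797 \cdot 11 \left(1 + 11\right) = 872013 - 7797 \cdot 11 \cdot 12 = 872013 - 7797 \cdot 132 = 872013 - 1029204 = -157191$)
$\frac{1}{I - t} = \frac{1}{-167157 - -157191} = \frac{1}{-167157 + 157191} = \frac{1}{-9966} = - \frac{1}{9966}$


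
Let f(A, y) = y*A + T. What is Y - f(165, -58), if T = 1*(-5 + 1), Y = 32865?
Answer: 42439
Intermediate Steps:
T = -4 (T = 1*(-4) = -4)
f(A, y) = -4 + A*y (f(A, y) = y*A - 4 = A*y - 4 = -4 + A*y)
Y - f(165, -58) = 32865 - (-4 + 165*(-58)) = 32865 - (-4 - 9570) = 32865 - 1*(-9574) = 32865 + 9574 = 42439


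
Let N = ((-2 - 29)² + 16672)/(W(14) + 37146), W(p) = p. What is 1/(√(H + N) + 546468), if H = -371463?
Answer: 20306750880/11097003343439287 - 2*I*√128234955782630/11097003343439287 ≈ 1.8299e-6 - 2.0409e-9*I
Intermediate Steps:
N = 17633/37160 (N = ((-2 - 29)² + 16672)/(14 + 37146) = ((-31)² + 16672)/37160 = (961 + 16672)*(1/37160) = 17633*(1/37160) = 17633/37160 ≈ 0.47452)
1/(√(H + N) + 546468) = 1/(√(-371463 + 17633/37160) + 546468) = 1/(√(-13803547447/37160) + 546468) = 1/(I*√128234955782630/18580 + 546468) = 1/(546468 + I*√128234955782630/18580)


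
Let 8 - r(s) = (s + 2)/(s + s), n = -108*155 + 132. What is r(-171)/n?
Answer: -2567/5679936 ≈ -0.00045194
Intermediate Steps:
n = -16608 (n = -16740 + 132 = -16608)
r(s) = 8 - (2 + s)/(2*s) (r(s) = 8 - (s + 2)/(s + s) = 8 - (2 + s)/(2*s))
r(-171)/n = (15/2 - 1/(-171))/(-16608) = (15/2 - 1*(-1/171))*(-1/16608) = (15/2 + 1/171)*(-1/16608) = (2567/342)*(-1/16608) = -2567/5679936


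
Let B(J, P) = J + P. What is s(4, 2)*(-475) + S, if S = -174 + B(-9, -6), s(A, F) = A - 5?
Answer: 286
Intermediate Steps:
s(A, F) = -5 + A
S = -189 (S = -174 + (-9 - 6) = -174 - 15 = -189)
s(4, 2)*(-475) + S = (-5 + 4)*(-475) - 189 = -1*(-475) - 189 = 475 - 189 = 286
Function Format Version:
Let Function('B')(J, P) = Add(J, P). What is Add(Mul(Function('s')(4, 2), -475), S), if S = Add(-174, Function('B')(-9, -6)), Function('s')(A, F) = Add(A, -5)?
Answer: 286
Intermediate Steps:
Function('s')(A, F) = Add(-5, A)
S = -189 (S = Add(-174, Add(-9, -6)) = Add(-174, -15) = -189)
Add(Mul(Function('s')(4, 2), -475), S) = Add(Mul(Add(-5, 4), -475), -189) = Add(Mul(-1, -475), -189) = Add(475, -189) = 286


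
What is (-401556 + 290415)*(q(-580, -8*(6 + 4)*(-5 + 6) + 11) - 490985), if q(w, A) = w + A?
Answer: 54640694394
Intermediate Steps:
q(w, A) = A + w
(-401556 + 290415)*(q(-580, -8*(6 + 4)*(-5 + 6) + 11) - 490985) = (-401556 + 290415)*(((-8*(6 + 4)*(-5 + 6) + 11) - 580) - 490985) = -111141*(((-80 + 11) - 580) - 490985) = -111141*((-69 - 580) - 490985) = -111141*(-649 - 490985) = -111141*(-491634) = 54640694394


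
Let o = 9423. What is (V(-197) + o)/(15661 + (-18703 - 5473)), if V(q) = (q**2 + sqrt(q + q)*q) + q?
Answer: -739/131 + 197*I*sqrt(394)/8515 ≈ -5.6412 + 0.45923*I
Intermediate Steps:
V(q) = q + q**2 + sqrt(2)*q**(3/2) (V(q) = (q**2 + sqrt(2*q)*q) + q = (q**2 + (sqrt(2)*sqrt(q))*q) + q = (q**2 + sqrt(2)*q**(3/2)) + q = q + q**2 + sqrt(2)*q**(3/2))
(V(-197) + o)/(15661 + (-18703 - 5473)) = ((-197 + (-197)**2 + sqrt(2)*(-197)**(3/2)) + 9423)/(15661 + (-18703 - 5473)) = ((-197 + 38809 + sqrt(2)*(-197*I*sqrt(197))) + 9423)/(15661 - 24176) = ((-197 + 38809 - 197*I*sqrt(394)) + 9423)/(-8515) = ((38612 - 197*I*sqrt(394)) + 9423)*(-1/8515) = (48035 - 197*I*sqrt(394))*(-1/8515) = -739/131 + 197*I*sqrt(394)/8515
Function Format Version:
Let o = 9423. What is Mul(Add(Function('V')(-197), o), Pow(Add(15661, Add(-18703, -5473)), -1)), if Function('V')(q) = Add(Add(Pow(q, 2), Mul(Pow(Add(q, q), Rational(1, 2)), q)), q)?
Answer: Add(Rational(-739, 131), Mul(Rational(197, 8515), I, Pow(394, Rational(1, 2)))) ≈ Add(-5.6412, Mul(0.45923, I))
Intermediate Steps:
Function('V')(q) = Add(q, Pow(q, 2), Mul(Pow(2, Rational(1, 2)), Pow(q, Rational(3, 2)))) (Function('V')(q) = Add(Add(Pow(q, 2), Mul(Pow(Mul(2, q), Rational(1, 2)), q)), q) = Add(Add(Pow(q, 2), Mul(Mul(Pow(2, Rational(1, 2)), Pow(q, Rational(1, 2))), q)), q) = Add(Add(Pow(q, 2), Mul(Pow(2, Rational(1, 2)), Pow(q, Rational(3, 2)))), q) = Add(q, Pow(q, 2), Mul(Pow(2, Rational(1, 2)), Pow(q, Rational(3, 2)))))
Mul(Add(Function('V')(-197), o), Pow(Add(15661, Add(-18703, -5473)), -1)) = Mul(Add(Add(-197, Pow(-197, 2), Mul(Pow(2, Rational(1, 2)), Pow(-197, Rational(3, 2)))), 9423), Pow(Add(15661, Add(-18703, -5473)), -1)) = Mul(Add(Add(-197, 38809, Mul(Pow(2, Rational(1, 2)), Mul(-197, I, Pow(197, Rational(1, 2))))), 9423), Pow(Add(15661, -24176), -1)) = Mul(Add(Add(-197, 38809, Mul(-197, I, Pow(394, Rational(1, 2)))), 9423), Pow(-8515, -1)) = Mul(Add(Add(38612, Mul(-197, I, Pow(394, Rational(1, 2)))), 9423), Rational(-1, 8515)) = Mul(Add(48035, Mul(-197, I, Pow(394, Rational(1, 2)))), Rational(-1, 8515)) = Add(Rational(-739, 131), Mul(Rational(197, 8515), I, Pow(394, Rational(1, 2))))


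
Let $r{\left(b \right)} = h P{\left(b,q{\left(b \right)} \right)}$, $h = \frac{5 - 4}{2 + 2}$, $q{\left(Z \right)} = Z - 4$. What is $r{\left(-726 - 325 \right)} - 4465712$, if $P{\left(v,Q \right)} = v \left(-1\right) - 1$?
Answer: $- \frac{8930899}{2} \approx -4.4654 \cdot 10^{6}$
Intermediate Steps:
$q{\left(Z \right)} = -4 + Z$ ($q{\left(Z \right)} = Z - 4 = -4 + Z$)
$h = \frac{1}{4}$ ($h = 1 \cdot \frac{1}{4} = \frac{1}{4} \approx 0.25$)
$P{\left(v,Q \right)} = -1 - v$ ($P{\left(v,Q \right)} = - v - 1 = -1 - v$)
$r{\left(b \right)} = - \frac{1}{4} - \frac{b}{4}$ ($r{\left(b \right)} = \frac{-1 - b}{4} = - \frac{1}{4} - \frac{b}{4}$)
$r{\left(-726 - 325 \right)} - 4465712 = \left(- \frac{1}{4} - \frac{-726 - 325}{4}\right) - 4465712 = \left(- \frac{1}{4} - - \frac{1051}{4}\right) - 4465712 = \left(- \frac{1}{4} + \frac{1051}{4}\right) - 4465712 = \frac{525}{2} - 4465712 = - \frac{8930899}{2}$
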